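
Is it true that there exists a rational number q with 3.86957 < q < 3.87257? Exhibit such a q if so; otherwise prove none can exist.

q = 120/31

Scale by 31: the interval becomes (119.95667, 120.04967), which contains the integer 120.
Dividing back, 3.86957 < 120/31 < 3.87257, and 120/31 is rational.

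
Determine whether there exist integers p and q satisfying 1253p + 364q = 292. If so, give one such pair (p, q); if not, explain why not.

There are no such integers.

Both 1253 and 364 are divisible by gcd(1253, 364) = 7, hence so is any combination 1253p + 364q.
But 292 = 7·41 + 5, so 7 ∤ 292.
So the equation is unsolvable over ℤ.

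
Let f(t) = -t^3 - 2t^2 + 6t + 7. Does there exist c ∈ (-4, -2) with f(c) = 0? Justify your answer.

Yes, such a c exists.

f(-4) = 15 and f(-2) = -5, which have opposite signs.
Since f is a polynomial it is continuous on [-4, -2].
By the Intermediate Value Theorem, f takes the value 0 somewhere in the open interval.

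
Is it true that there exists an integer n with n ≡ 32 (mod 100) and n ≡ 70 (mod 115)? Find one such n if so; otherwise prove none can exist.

No, no such integer exists.

gcd(100, 115) = 5. If n ≡ 32 (mod 100) and n ≡ 70 (mod 115), then n ≡ 32 (mod 5) and n ≡ 70 (mod 5).
However 32 ≡ 2 and 70 ≡ 0 (mod 5), and 2 ≠ 0.
Hence the system has no solution.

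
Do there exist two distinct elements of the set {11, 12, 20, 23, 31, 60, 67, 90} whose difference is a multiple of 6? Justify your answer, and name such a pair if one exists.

Both 11 and 23 leave remainder 5 on division by 6; their difference 12 = 2·6 is a multiple of 6.

11 and 23 are such a pair.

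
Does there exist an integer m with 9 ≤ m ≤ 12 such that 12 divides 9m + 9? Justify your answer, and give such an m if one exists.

m = 11

Try m = 11: 9·11 + 9 = 108 = 9·12, which is divisible by 12.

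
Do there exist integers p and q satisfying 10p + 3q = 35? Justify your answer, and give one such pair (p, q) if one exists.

10 and 3 are coprime, so 10p + 3q ranges over all of ℤ.
Dividing repeatedly: 10 = 3·3 + 1, 3 = 3·1 + 0.
Working back up the chain: 1 = 10 − 3·3. So 10·1 + 3·(-3) = 1.
Scaling by 35 gives the particular solution (p, q) = (35, -105).
Subtracting 11·3 from p and adding 11·10 to q gives the tidier solution (2, 5).
Indeed 10·2 + 3·5 = 20 + 15 = 35.

p = 2, q = 5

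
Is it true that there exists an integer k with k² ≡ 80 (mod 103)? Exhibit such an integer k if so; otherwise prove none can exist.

103 is prime, so by Euler's criterion 80 is a square mod 103 iff 80^((103−1)/2) = 80^51 ≡ 1 (mod 103).
Repeated squaring mod 103: 80^2 = 6400 ≡ 14; 80^4 ≡ 14² = 196 ≡ 93; 80^8 ≡ 93² = 8649 ≡ 100; 80^16 ≡ 100² = 10000 ≡ 9; 80^32 ≡ 9² = 81 ≡ 81.
Since 51 = 32 + 16 + 2 + 1, 80^51 ≡ 81 · 9 · 14 · 80; multiplying out mod 103: 81·9 = 729 ≡ 8, then 8·14 = 112 ≡ 9, then 9·80 = 720 ≡ 102. Thus 80^51 ≡ 102 ≡ −1 (mod 103).
By Euler's criterion 80 is a quadratic non-residue mod 103: no k satisfies k² ≡ 80 (mod 103).

No, no such integer exists.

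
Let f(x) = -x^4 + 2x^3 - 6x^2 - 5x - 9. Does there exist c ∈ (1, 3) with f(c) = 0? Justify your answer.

f has no root in that interval.

The endpoint values f(1) = -19 and f(3) = -105 are both negative. Claim: f(x) < 0 for every x in (1, 3).
Substitute x = 1 + u, where 0 < u < 2 on the interval. Expanding, f(1 + u) = -u^4 - 2u^3 - 6u^2 - 15u - 19.
All 5 nonzero coefficients of this polynomial in u are negative; hence for u > 0 the value is a sum of negative terms (the constant -19 among them).
Therefore f(x) < 0 throughout (1, 3), and f has no zero there.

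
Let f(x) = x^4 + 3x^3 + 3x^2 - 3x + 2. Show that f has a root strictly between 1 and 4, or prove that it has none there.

No.

f(1) = 6 and f(4) = 486, both positive, so a sign-change argument is unavailable; we show f keeps this sign on the whole interval.
Substitute x = 1 + u, where 0 < u < 3 on the interval. Expanding, f(1 + u) = u^4 + 7u^3 + 18u^2 + 16u + 6.
All 5 nonzero coefficients of this polynomial in u are positive; hence for u > 0 the value is a sum of positive terms (the constant 6 among them).
Therefore f(x) > 0 throughout (1, 4), and f has no zero there.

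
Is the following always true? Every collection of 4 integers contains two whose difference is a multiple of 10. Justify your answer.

Take the 4 consecutive integers 39, 40, 41, 42: their residues mod 10 are all distinct because 4 ≤ 10.
No two share a residue, so no pair has difference divisible by 10; the claim fails for this set.

No; for instance {39, 40, 41, 42} is a counterexample.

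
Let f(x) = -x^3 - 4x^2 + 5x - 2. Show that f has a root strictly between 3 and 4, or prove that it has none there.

No such root exists.

The endpoint values f(3) = -50 and f(4) = -110 are both negative. Claim: f(x) < 0 for every x in (3, 4).
Substitute x = 3 + u, where 0 < u < 1 on the interval. Expanding, f(3 + u) = -u^3 - 13u^2 - 46u - 50.
All 4 nonzero coefficients of this polynomial in u are negative; hence for u > 0 the value is a sum of negative terms (the constant -50 among them).
So f is strictly negative on (3, 4); no root exists in the interval.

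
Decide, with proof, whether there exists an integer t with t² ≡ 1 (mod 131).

Take t = 1. Then 1² = 1, and since 0 ≤ 1 < 131 this is already reduced: 1² ≡ 1 (mod 131).

t = 1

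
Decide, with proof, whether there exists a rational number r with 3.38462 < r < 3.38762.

r = 105/31

Scale by 31: the interval becomes (104.92322, 105.01622), which contains the integer 105.
Dividing back, 3.38462 < 105/31 < 3.38762, and 105/31 is rational.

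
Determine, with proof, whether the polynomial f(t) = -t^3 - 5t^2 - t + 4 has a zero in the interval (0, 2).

Such a root exists.

f(0) = 4 and f(2) = -26, which have opposite signs.
As a polynomial, f is continuous on every closed interval.
By the Intermediate Value Theorem, f takes the value 0 somewhere in the open interval.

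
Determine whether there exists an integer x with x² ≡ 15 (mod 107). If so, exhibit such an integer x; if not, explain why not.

107 is prime, so by Euler's criterion 15 is a square mod 107 iff 15^((107−1)/2) = 15^53 ≡ 1 (mod 107).
Squaring successively (mod 107): 15^2 = 225 ≡ 11; 15^4 ≡ 11² = 121 ≡ 14; 15^8 ≡ 14² = 196 ≡ 89; 15^16 ≡ 89² = 7921 ≡ 3; 15^32 ≡ 3² = 9 ≡ 9.
Since 53 = 32 + 16 + 4 + 1, 15^53 ≡ 9 · 3 · 14 · 15; multiplying out mod 107: 9·3 = 27 ≡ 27, then 27·14 = 378 ≡ 57, then 57·15 = 855 ≡ 106. Thus 15^53 ≡ 106 ≡ −1 (mod 107).
The value −1 means 15 is a non-residue modulo 107, so x² ≡ 15 (mod 107) is impossible.

No, no such integer exists.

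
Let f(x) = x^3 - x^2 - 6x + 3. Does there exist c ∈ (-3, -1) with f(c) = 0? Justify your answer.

f(-3) = -15 and f(-1) = 7, which have opposite signs.
As a polynomial, f is continuous on every closed interval.
By the Intermediate Value Theorem f must vanish at some point of (-3, -1).

Yes, f has a root in the interval.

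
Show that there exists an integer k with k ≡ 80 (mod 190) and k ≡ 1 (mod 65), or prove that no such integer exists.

Reduce both congruences modulo 5, which divides 190 and 65: they say k ≡ 80 (mod 5) and k ≡ 1 (mod 5).
But 80 mod 5 = 0 while 1 mod 5 = 1, a contradiction.
Therefore no such k exists.

No such integer exists.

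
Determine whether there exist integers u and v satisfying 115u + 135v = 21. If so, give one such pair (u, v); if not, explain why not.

No, no such integers exist.

Both 115 and 135 are divisible by gcd(115, 135) = 5, hence so is any combination 115u + 135v.
But 21 is not a multiple of 5 (it leaves remainder 1).
So the equation is unsolvable over ℤ.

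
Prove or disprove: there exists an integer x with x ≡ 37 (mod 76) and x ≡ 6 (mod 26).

No such integer exists.

gcd(76, 26) = 2. If x ≡ 37 (mod 76) and x ≡ 6 (mod 26), then x ≡ 37 (mod 2) and x ≡ 6 (mod 2).
These are incompatible: 37 − 6 = 31 is not divisible by 2.
So no integer satisfies both congruences.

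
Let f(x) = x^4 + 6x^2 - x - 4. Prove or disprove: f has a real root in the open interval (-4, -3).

No such root exists.

The endpoint values f(-4) = 352 and f(-3) = 134 are both positive. Claim: f(x) > 0 for every x in (-4, -3).
Substitute x = -3 − u, where 0 < u < 1 on the interval. Expanding, f(-3 − u) = u^4 + 12u^3 + 60u^2 + 145u + 134.
The nonzero coefficients here are all positive, so for u > 0 every term is positive (or zero), and the constant term 134 is strictly positive.
Therefore f(x) > 0 throughout (-4, -3), and f has no zero there.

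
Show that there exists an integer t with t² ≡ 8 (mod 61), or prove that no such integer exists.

There is no such integer.

Apply Euler's criterion with the prime 61: 8 is a quadratic residue iff 8^30 ≡ 1 (mod 61), and a non-residue iff it is ≡ −1.
Squaring successively (mod 61): 8^2 = 64 ≡ 3; 8^4 ≡ 3² = 9 ≡ 9; 8^8 ≡ 9² = 81 ≡ 20; 8^16 ≡ 20² = 400 ≡ 34.
Since 30 = 16 + 8 + 4 + 2, 8^30 ≡ 34 · 20 · 9 · 3; multiplying out mod 61: 34·20 = 680 ≡ 9, then 9·9 = 81 ≡ 20, then 20·3 = 60 ≡ 60. Thus 8^30 ≡ 60 ≡ −1 (mod 61).
The value −1 means 8 is a non-residue modulo 61, so t² ≡ 8 (mod 61) is impossible.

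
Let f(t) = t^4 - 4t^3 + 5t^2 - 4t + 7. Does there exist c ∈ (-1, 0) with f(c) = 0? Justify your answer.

No.

f(-1) = 21 and f(0) = 7, both positive, so a sign-change argument is unavailable; we show f keeps this sign on the whole interval.
Substitute t = −u, where 0 < u < 1 on the interval. Expanding, f(−u) = u^4 + 4u^3 + 5u^2 + 4u + 7.
All 5 nonzero coefficients of this polynomial in u are positive; hence for u > 0 the value is a sum of positive terms (the constant 7 among them).
Therefore f(t) > 0 throughout (-1, 0), and f has no zero there.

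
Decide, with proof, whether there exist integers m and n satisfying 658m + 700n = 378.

m = 41, n = -38

Every value of 658m + 700n is a multiple of gcd(658, 700) = 14; since 14 ∣ 378, solutions exist.
Dividing through by 14 reduces the equation to 47m + 50n = 27.
Run the Euclidean algorithm on 50 and 47: 50 = 1·47 + 3, 47 = 15·3 + 2, 3 = 1·2 + 1, 2 = 2·1 + 0.
Unwinding: 1 = 3 − 1·2 = 3 − (47 − 15·3) = −47 + 16·3 = −47 + 16·(50 − 1·47) = 16·50 − 17·47, i.e. 47·(-17) + 50·16 = 1.
Multiplying through by 27: m = (-17)·27 = -459, n = 16·27 = 432 is a solution.
Shifting by a multiple of (50, −47) keeps it a solution: m = -459 + 10·50 = 41, n = 432 − 10·47 = -38.
Check: 658·41 + 700·(-38) = 26978 − 26600 = 378. ✓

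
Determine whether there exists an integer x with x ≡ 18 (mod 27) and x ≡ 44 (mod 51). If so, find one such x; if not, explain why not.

No such integer exists.

gcd(27, 51) = 3. If x ≡ 18 (mod 27) and x ≡ 44 (mod 51), then x ≡ 18 (mod 3) and x ≡ 44 (mod 3).
These are incompatible: 18 − 44 = -26 is not divisible by 3.
Therefore no such x exists.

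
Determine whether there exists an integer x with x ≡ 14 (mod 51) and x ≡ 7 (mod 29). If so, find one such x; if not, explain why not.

gcd(51, 29) = 1, so the Chinese Remainder Theorem guarantees exactly one residue class mod 1479 satisfying both.
Write x = 14 + 51t and require 14 + 51t ≡ 7 (mod 29), i.e. 51t ≡ 22 (mod 29).
51 ≡ 22 (mod 29), so this reads 22t ≡ 22 (mod 29). Note 22·4 = 88 ≡ 1 (mod 29) (as 88 − 1 = 3·29), so 22⁻¹ ≡ 4.
Multiplying by 4: t ≡ 4·22 = 88 ≡ 1 (mod 29).
Taking t = 1 gives x = 14 + 51·1 = 65.
Check: 65 mod 51 = 14, 65 mod 29 = 7. ✓

x = 65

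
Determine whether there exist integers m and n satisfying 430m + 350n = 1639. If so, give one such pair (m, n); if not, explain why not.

There are no such integers.

Any value of 430m + 350n is a multiple of gcd(430, 350) = 10.
However 1639 leaves remainder 9 on division by 10.
Hence no integers m, n satisfy the equation.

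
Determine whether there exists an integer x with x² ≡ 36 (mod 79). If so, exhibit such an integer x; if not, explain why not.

x = 6

Take x = 6. Then 6² = 36, and since 0 ≤ 36 < 79 this is already reduced: 6² ≡ 36 (mod 79).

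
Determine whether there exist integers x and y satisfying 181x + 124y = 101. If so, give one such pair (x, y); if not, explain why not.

181 and 124 are coprime, so 181x + 124y ranges over all of ℤ.
Euclidean algorithm: 181 = 1·124 + 57, 124 = 2·57 + 10, 57 = 5·10 + 7, 10 = 1·7 + 3, 7 = 2·3 + 1, 3 = 3·1 + 0.
Back-substituting, 1 = 7 − 2·3 = 7 − 2·(10 − 1·7) = −2·10 + 3·7 = −2·10 + 3·(57 − 5·10) = 3·57 − 17·10 = 3·57 − 17·(124 − 2·57) = −17·124 + 37·57 = −17·124 + 37·(181 − 1·124) = 37·181 − 54·124; that is, 181·37 + 124·(-54) = 1.
Scaling by 101 gives the particular solution (x, y) = (3737, -5454).
Subtracting 30·124 from x and adding 30·181 to y gives the tidier solution (17, -24).
Indeed 181·17 + 124·(-24) = 3077 − 2976 = 101.

x = 17, y = -24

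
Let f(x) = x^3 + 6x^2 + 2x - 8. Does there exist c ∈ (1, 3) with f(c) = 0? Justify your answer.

The endpoint values f(1) = 1 and f(3) = 79 are both positive. Claim: f(x) > 0 for every x in (1, 3).
Shift to the endpoint 1: with x = 1 + u (0 < u < 2), one computes f(1 + u) = u^3 + 9u^2 + 17u + 1.
All 4 nonzero coefficients of this polynomial in u are positive; hence for u > 0 the value is a sum of positive terms (the constant 1 among them).
So f is strictly positive on (1, 3); no root exists in the interval.

No.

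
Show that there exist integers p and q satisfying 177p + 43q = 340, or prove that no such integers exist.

Since gcd(177, 43) = 1, every integer is an integer combination of 177 and 43.
Dividing repeatedly: 177 = 4·43 + 5, 43 = 8·5 + 3, 5 = 1·3 + 2, 3 = 1·2 + 1, 2 = 2·1 + 0.
Back-substituting, 1 = 3 − 1·2 = 3 − (5 − 1·3) = −5 + 2·3 = −5 + 2·(43 − 8·5) = 2·43 − 17·5 = 2·43 − 17·(177 − 4·43) = −17·177 + 70·43; that is, 177·(-17) + 43·70 = 1.
Times 340: 177·(-5780) + 43·23800 = 340, so (-5780, 23800) solves it.
Shifting by a multiple of (43, −177) keeps it a solution: p = -5780 + 135·43 = 25, q = 23800 − 135·177 = -95.
Check: 177·25 + 43·(-95) = 4425 − 4085 = 340. ✓

p = 25, q = -95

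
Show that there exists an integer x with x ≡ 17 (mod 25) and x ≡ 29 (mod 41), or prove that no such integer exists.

x = 767

Since 25 and 41 share no common factor, CRT says the pair of congruences has a solution (unique mod 1025).
Any solution of the first congruence is x = 17 + 25t; substituting into the second, 25t ≡ 29 − 17 ≡ 12 (mod 41).
Invert 25 mod 41 by the Euclidean algorithm: 41 = 1·25 + 16, 25 = 1·16 + 9, 16 = 1·9 + 7, 9 = 1·7 + 2, 7 = 3·2 + 1, 2 = 2·1 + 0; back-substituting, 1 = 7 − 3·2 = 7 − 3·(9 − 1·7) = −3·9 + 4·7 = −3·9 + 4·(16 − 1·9) = 4·16 − 7·9 = 4·16 − 7·(25 − 1·16) = −7·25 + 11·16 = −7·25 + 11·(41 − 1·25) = 11·41 − 18·25. Hence 25·(-18) ≡ 1, so 25⁻¹ ≡ -18 ≡ 23 (mod 41).
Therefore t ≡ 23·12 = 276 ≡ 30 (mod 41).
With t = 30: x = 17 + 25·30 = 767.
Indeed 767 ≡ 17 (mod 25) and 767 ≡ 29 (mod 41).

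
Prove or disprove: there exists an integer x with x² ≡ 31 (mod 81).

Take x = 29. Then 29² = 841 = 10·81 + 31, so 29² ≡ 31 (mod 81).

x = 29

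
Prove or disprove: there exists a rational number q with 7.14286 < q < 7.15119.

q = 143/20

Scale by 20: the interval becomes (142.85720, 143.02380), which contains the integer 143.
Hence 143/20 is a rational number with 7.14286 < 143/20 < 7.15119.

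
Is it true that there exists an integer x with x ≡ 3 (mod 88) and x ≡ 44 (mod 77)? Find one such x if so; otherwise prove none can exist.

Reduce both congruences modulo 11, which divides 88 and 77: they say x ≡ 3 (mod 11) and x ≡ 44 (mod 11).
These are incompatible: 3 − 44 = -41 is not divisible by 11.
Hence the system has no solution.

There is no such integer.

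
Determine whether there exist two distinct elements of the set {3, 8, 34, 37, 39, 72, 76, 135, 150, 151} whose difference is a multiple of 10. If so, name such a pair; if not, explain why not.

No such pair exists.

Reduce each element modulo 10: 3↦3, 8↦8, 34↦4, 37↦7, 39↦9, 72↦2, 76↦6, 135↦5, 150↦0, 151↦1.
No residue repeats among the 10 elements, so no pair has difference ≡ 0 (mod 10).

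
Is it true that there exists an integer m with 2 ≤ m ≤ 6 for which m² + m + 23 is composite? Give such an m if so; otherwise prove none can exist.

At m = 3: 3² + 3 + 23 = 35 = 5·7, which is composite.

m = 3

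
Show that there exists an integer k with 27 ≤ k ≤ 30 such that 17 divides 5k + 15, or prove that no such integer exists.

The values of 5k + 15 for k = 27, 28, 29, 30 are 150, 155, 160, 165; reduced mod 17 these are 14, 2, 7, 12.
Since 0 is absent from this list, 17 ∤ 5k + 15 for every k with 27 ≤ k ≤ 30.

No, no such integer k in that range exists.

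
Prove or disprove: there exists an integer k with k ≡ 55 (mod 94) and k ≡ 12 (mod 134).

No, no such integer exists.

Reduce both congruences modulo 2, which divides 94 and 134: they say k ≡ 55 (mod 2) and k ≡ 12 (mod 2).
But 55 mod 2 = 1 while 12 mod 2 = 0, a contradiction.
Therefore no such k exists.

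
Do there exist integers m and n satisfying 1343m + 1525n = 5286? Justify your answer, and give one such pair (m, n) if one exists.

Since gcd(1343, 1525) = 1, every integer is an integer combination of 1343 and 1525.
Run the Euclidean algorithm on 1525 and 1343: 1525 = 1·1343 + 182, 1343 = 7·182 + 69, 182 = 2·69 + 44, 69 = 1·44 + 25, 44 = 1·25 + 19, 25 = 1·19 + 6, 19 = 3·6 + 1, 6 = 6·1 + 0.
Working back up the chain: 1 = 19 − 3·6 = 19 − 3·(25 − 1·19) = −3·25 + 4·19 = −3·25 + 4·(44 − 1·25) = 4·44 − 7·25 = 4·44 − 7·(69 − 1·44) = −7·69 + 11·44 = −7·69 + 11·(182 − 2·69) = 11·182 − 29·69 = 11·182 − 29·(1343 − 7·182) = −29·1343 + 214·182 = −29·1343 + 214·(1525 − 1·1343) = 214·1525 − 243·1343. So 1343·(-243) + 1525·214 = 1.
Times 5286: 1343·(-1284498) + 1525·1131204 = 5286, so (-1284498, 1131204) solves it.
Shifting by a multiple of (1525, −1343) keeps it a solution: m = -1284498 + 843·1525 = 1077, n = 1131204 − 843·1343 = -945.
Indeed 1343·1077 + 1525·(-945) = 1446411 − 1441125 = 5286.

m = 1077, n = -945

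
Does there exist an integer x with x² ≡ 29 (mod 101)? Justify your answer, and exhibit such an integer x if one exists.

No, no such integer exists.

101 is prime, so by Euler's criterion 29 is a square mod 101 iff 29^((101−1)/2) = 29^50 ≡ 1 (mod 101).
Repeated squaring mod 101: 29^2 = 841 ≡ 33; 29^4 ≡ 33² = 1089 ≡ 79; 29^8 ≡ 79² = 6241 ≡ 80; 29^16 ≡ 80² = 6400 ≡ 37; 29^32 ≡ 37² = 1369 ≡ 56.
Since 50 = 32 + 16 + 2, 29^50 ≡ 56 · 37 · 33; multiplying out mod 101: 56·37 = 2072 ≡ 52, then 52·33 = 1716 ≡ 100. Thus 29^50 ≡ 100 ≡ −1 (mod 101).
By Euler's criterion 29 is a quadratic non-residue mod 101: no x satisfies x² ≡ 29 (mod 101).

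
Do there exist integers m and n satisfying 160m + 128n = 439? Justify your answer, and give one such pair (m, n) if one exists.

Both 160 and 128 are divisible by gcd(160, 128) = 32, hence so is any combination 160m + 128n.
But 439 = 32·13 + 23, so 32 ∤ 439.
Hence no integers m, n satisfy the equation.

No such integers exist.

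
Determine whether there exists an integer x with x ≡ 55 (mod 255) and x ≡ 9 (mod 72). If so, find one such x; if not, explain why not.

gcd(255, 72) = 3. If x ≡ 55 (mod 255) and x ≡ 9 (mod 72), then x ≡ 55 (mod 3) and x ≡ 9 (mod 3).
However 55 ≡ 1 and 9 ≡ 0 (mod 3), and 1 ≠ 0.
Hence the system has no solution.

No, no such integer exists.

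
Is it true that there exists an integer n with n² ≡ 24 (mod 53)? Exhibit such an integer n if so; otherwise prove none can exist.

n = 36

n = 36 works: 36² = 1296, and 1296 − 24 = 1272 = 24·53.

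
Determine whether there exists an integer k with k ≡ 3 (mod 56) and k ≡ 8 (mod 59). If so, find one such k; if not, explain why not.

Since 56 and 59 share no common factor, CRT says the pair of congruences has a solution (unique mod 3304).
Any solution of the first congruence is k = 3 + 56t; substituting into the second, 56t ≡ 8 − 3 ≡ 5 (mod 59).
Note 56·39 = 2184 ≡ 1 (mod 59) (as 2184 − 1 = 37·59), so 56⁻¹ ≡ 39.
Therefore t ≡ 39·5 = 195 ≡ 18 (mod 59).
With t = 18: k = 3 + 56·18 = 1011.
Verify: 1011 = 18·56 + 3 and 1011 = 17·59 + 8. ✓

k = 1011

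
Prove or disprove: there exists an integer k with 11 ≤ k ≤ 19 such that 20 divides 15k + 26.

The values of 15k + 26 for k = 11, 12, …, 19 are 191, 206, 221, 236, 251, 266, 281, 296, 311; reduced mod 20 these are 11, 6, 1, 16, 11, 6, 1, 16, 11.
The residue 0 does not occur, so no k in [11, 19] makes 15k + 26 a multiple of 20.

No, no such integer k in that range exists.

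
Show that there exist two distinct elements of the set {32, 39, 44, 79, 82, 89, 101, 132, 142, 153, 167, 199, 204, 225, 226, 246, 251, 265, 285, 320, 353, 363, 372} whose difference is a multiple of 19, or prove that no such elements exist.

32 and 89 are such a pair.

32 mod 19 = 13 and 89 mod 19 = 13, so 89 − 32 = 57 = 3·19.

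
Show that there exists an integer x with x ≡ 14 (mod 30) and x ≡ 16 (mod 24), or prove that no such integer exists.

There is no such integer.

Both moduli are multiples of 6 = gcd(30, 24), so any solution would satisfy x ≡ 14 and x ≡ 16 modulo 6 simultaneously.
But 14 mod 6 = 2 while 16 mod 6 = 4, a contradiction.
So no integer satisfies both congruences.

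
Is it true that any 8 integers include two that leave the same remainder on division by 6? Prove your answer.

Yes.

Each integer lies in one of the 6 residue classes modulo 6.
With 8 integers and only 6 classes, the pigeonhole principle forces two of them, say a and b, into the same class.
So a and b have equal remainders mod 6, which is exactly what was to be shown.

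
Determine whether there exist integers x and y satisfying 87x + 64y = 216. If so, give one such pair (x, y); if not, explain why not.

87 and 64 are coprime, so 87x + 64y ranges over all of ℤ.
Dividing repeatedly: 87 = 1·64 + 23, 64 = 2·23 + 18, 23 = 1·18 + 5, 18 = 3·5 + 3, 5 = 1·3 + 2, 3 = 1·2 + 1, 2 = 2·1 + 0.
Working back up the chain: 1 = 3 − 1·2 = 3 − (5 − 1·3) = −5 + 2·3 = −5 + 2·(18 − 3·5) = 2·18 − 7·5 = 2·18 − 7·(23 − 1·18) = −7·23 + 9·18 = −7·23 + 9·(64 − 2·23) = 9·64 − 25·23 = 9·64 − 25·(87 − 1·64) = −25·87 + 34·64. So 87·(-25) + 64·34 = 1.
Multiplying through by 216: x = (-25)·216 = -5400, y = 34·216 = 7344 is a solution.
Shifting by a multiple of (64, −87) keeps it a solution: x = -5400 + 85·64 = 40, y = 7344 − 85·87 = -51.
Indeed 87·40 + 64·(-51) = 3480 − 3264 = 216.

x = 40, y = -51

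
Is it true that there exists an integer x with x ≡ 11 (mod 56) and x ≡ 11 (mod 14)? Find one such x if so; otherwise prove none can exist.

Here gcd(56, 14) = 14, and both 11 and 11 leave remainder 11 mod 14, so the system is consistent.
The smallest candidate x = 11 works directly: 11 ≡ 11 (mod 14).
Verify: 11 = 0·56 + 11 and 11 = 0·14 + 11. ✓

x = 11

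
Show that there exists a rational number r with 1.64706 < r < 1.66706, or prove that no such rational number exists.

r = 5/3

Multiplying by 3: 3·1.64706 = 4.94118 and 3·1.66706 = 5.00118, so the integer 5 lies strictly between them.
So r = 5/3 works: it is a ratio of integers, and dividing 3·1.64706 < 5 < 3·1.66706 through by 3 gives 1.64706 < 5/3 < 1.66706.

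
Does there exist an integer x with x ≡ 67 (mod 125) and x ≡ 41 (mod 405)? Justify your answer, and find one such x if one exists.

There is no such integer.

gcd(125, 405) = 5. If x ≡ 67 (mod 125) and x ≡ 41 (mod 405), then x ≡ 67 (mod 5) and x ≡ 41 (mod 5).
However 67 ≡ 2 and 41 ≡ 1 (mod 5), and 2 ≠ 1.
Hence the system has no solution.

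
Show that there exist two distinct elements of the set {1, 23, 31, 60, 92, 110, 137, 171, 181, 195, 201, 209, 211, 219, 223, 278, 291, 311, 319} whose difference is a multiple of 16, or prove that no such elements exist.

1 and 209 are such a pair.

Reduce each element mod 16: 1↦1, 23↦7, 31↦15, 60↦12, 92↦12, 110↦14, 137↦9, 171↦11, 181↦5, 195↦3, 201↦9, 209↦1, 211↦3, 219↦11, 223↦15, 278↦6, 291↦3, 311↦7, 319↦15. The residue 1 repeats (at 1 and 209), and 209 − 1 = 208 = 13·16.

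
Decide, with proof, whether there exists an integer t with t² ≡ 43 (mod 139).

Apply Euler's criterion with the prime 139: 43 is a quadratic residue iff 43^69 ≡ 1 (mod 139), and a non-residue iff it is ≡ −1.
Squaring successively (mod 139): 43^2 = 1849 ≡ 42; 43^4 ≡ 42² = 1764 ≡ 96; 43^8 ≡ 96² = 9216 ≡ 42; 43^16 ≡ 42² = 1764 ≡ 96; 43^32 ≡ 96² = 9216 ≡ 42; 43^64 ≡ 42² = 1764 ≡ 96.
Since 69 = 64 + 4 + 1, 43^69 ≡ 96 · 96 · 43; multiplying out mod 139: 96·96 = 9216 ≡ 42, then 42·43 = 1806 ≡ 138. Thus 43^69 ≡ 138 ≡ −1 (mod 139).
By Euler's criterion 43 is a quadratic non-residue mod 139: no t satisfies t² ≡ 43 (mod 139).

No, no such integer exists.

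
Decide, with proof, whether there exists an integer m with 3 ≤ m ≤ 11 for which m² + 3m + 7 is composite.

At m = 11: 11² + 3·11 + 7 = 161 = 7·23, which is composite.

m = 11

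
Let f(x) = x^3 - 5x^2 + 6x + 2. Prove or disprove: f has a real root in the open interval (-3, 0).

f(-3) = -88 and f(0) = 2, which have opposite signs.
Since f is a polynomial it is continuous on [-3, 0].
By the Intermediate Value Theorem, f takes the value 0 somewhere in the open interval.

Yes, f has a root in the interval.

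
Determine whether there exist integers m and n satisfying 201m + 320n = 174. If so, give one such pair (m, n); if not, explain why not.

201 and 320 are coprime, so 201m + 320n ranges over all of ℤ.
Euclidean algorithm: 320 = 1·201 + 119, 201 = 1·119 + 82, 119 = 1·82 + 37, 82 = 2·37 + 8, 37 = 4·8 + 5, 8 = 1·5 + 3, 5 = 1·3 + 2, 3 = 1·2 + 1, 2 = 2·1 + 0.
Back-substituting, 1 = 3 − 1·2 = 3 − (5 − 1·3) = −5 + 2·3 = −5 + 2·(8 − 1·5) = 2·8 − 3·5 = 2·8 − 3·(37 − 4·8) = −3·37 + 14·8 = −3·37 + 14·(82 − 2·37) = 14·82 − 31·37 = 14·82 − 31·(119 − 1·82) = −31·119 + 45·82 = −31·119 + 45·(201 − 1·119) = 45·201 − 76·119 = 45·201 − 76·(320 − 1·201) = −76·320 + 121·201; that is, 201·121 + 320·(-76) = 1.
Multiplying through by 174: m = 121·174 = 21054, n = (-76)·174 = -13224 is a solution.
Subtracting 65·320 from m and adding 65·201 to n gives the tidier solution (254, -159).
Check: 201·254 + 320·(-159) = 51054 − 50880 = 174. ✓

m = 254, n = -159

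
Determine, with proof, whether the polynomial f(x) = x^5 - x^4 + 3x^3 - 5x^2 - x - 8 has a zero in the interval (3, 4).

No.

f(3) = 187 and f(4) = 868, both positive, so a sign-change argument is unavailable; we show f keeps this sign on the whole interval.
Shift to the endpoint 3: with x = 3 + u (0 < u < 1), one computes f(3 + u) = u^5 + 14u^4 + 81u^3 + 238u^2 + 347u + 187.
All 6 nonzero coefficients of this polynomial in u are positive; hence for u > 0 the value is a sum of positive terms (the constant 187 among them).
So f is strictly positive on (3, 4); no root exists in the interval.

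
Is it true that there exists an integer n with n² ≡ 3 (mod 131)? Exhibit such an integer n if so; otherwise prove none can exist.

n = 38

Take n = 38. Then 38² = 1444 = 11·131 + 3, so 38² ≡ 3 (mod 131).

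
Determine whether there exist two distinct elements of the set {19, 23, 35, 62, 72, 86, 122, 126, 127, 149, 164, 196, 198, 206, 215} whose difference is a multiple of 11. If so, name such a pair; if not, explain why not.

19 and 206 are such a pair.

Reduce each element mod 11: 19↦8, 23↦1, 35↦2, 62↦7, 72↦6, 86↦9, 122↦1, 126↦5, 127↦6, 149↦6, 164↦10, 196↦9, 198↦0, 206↦8, 215↦6. The residue 8 repeats (at 19 and 206), and 206 − 19 = 187 = 17·11.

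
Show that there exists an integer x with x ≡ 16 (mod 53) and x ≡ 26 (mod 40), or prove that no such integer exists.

Since 53 and 40 share no common factor, CRT says the pair of congruences has a solution (unique mod 2120).
Any solution of the first congruence is x = 16 + 53t; substituting into the second, 53t ≡ 26 − 16 ≡ 10 (mod 40).
53 ≡ 13 (mod 40), so this reads 13t ≡ 10 (mod 40). Since 13·37 = 481 = 12·40 + 1, the inverse of 13 mod 40 is 37.
Multiplying by 37: t ≡ 37·10 = 370 ≡ 10 (mod 40).
Taking t = 10 gives x = 16 + 53·10 = 546.
Check: 546 mod 53 = 16, 546 mod 40 = 26. ✓

x = 546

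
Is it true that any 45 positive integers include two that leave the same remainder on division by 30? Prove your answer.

True.

Each integer lies in one of the 30 residue classes modulo 30.
Placing 45 integers into 30 classes, some class receives at least two — say a and b.
That is, a and b leave the same remainder on division by 30, as claimed.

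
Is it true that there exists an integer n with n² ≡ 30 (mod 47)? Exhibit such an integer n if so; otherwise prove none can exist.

There is no such integer.

47 is prime, so by Euler's criterion 30 is a square mod 47 iff 30^((47−1)/2) = 30^23 ≡ 1 (mod 47).
Repeated squaring mod 47: 30^2 = 900 ≡ 7; 30^4 ≡ 7² = 49 ≡ 2; 30^8 ≡ 2² = 4 ≡ 4; 30^16 ≡ 4² = 16 ≡ 16.
Since 23 = 16 + 4 + 2 + 1, 30^23 ≡ 16 · 2 · 7 · 30; multiplying out mod 47: 16·2 = 32 ≡ 32, then 32·7 = 224 ≡ 36, then 36·30 = 1080 ≡ 46. Thus 30^23 ≡ 46 ≡ −1 (mod 47).
The value −1 means 30 is a non-residue modulo 47, so n² ≡ 30 (mod 47) is impossible.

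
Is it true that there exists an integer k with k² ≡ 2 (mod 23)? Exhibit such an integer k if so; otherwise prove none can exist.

k = 5 works: 5² = 25, and 25 − 2 = 23 = 1·23.

k = 5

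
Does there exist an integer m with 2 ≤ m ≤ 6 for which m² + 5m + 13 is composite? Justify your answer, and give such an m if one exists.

At m = 2: 2² + 5·2 + 13 = 27 = 3·9, which is composite.

m = 2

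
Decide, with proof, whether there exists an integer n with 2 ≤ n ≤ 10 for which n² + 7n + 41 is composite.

n = 9

At n = 9: 9² + 7·9 + 41 = 185 = 5·37, which is composite.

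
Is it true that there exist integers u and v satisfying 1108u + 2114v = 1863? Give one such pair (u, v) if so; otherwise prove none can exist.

No, no such integers exist.

gcd(1108, 2114) = 2, so every integer of the form 1108u + 2114v is a multiple of 2.
But 1863 = 2·931 + 1, so 2 ∤ 1863.
Hence no integers u, v satisfy the equation.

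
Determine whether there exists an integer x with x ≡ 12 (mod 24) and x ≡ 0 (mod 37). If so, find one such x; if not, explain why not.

gcd(24, 37) = 1, so the Chinese Remainder Theorem guarantees exactly one residue class mod 888 satisfying both.
Any solution of the first congruence is x = 12 + 24t; substituting into the second, 24t ≡ 0 − 12 ≡ 25 (mod 37).
Invert 24 mod 37 by the Euclidean algorithm: 37 = 1·24 + 13, 24 = 1·13 + 11, 13 = 1·11 + 2, 11 = 5·2 + 1, 2 = 2·1 + 0; back-substituting, 1 = 11 − 5·2 = 11 − 5·(13 − 1·11) = −5·13 + 6·11 = −5·13 + 6·(24 − 1·13) = 6·24 − 11·13 = 6·24 − 11·(37 − 1·24) = −11·37 + 17·24. Hence 24·17 ≡ 1, so 24⁻¹ ≡ 17 (mod 37).
Therefore t ≡ 17·25 = 425 ≡ 18 (mod 37).
Taking t = 18 gives x = 12 + 24·18 = 444.
Indeed 444 ≡ 12 (mod 24) and 444 ≡ 0 (mod 37).

x = 444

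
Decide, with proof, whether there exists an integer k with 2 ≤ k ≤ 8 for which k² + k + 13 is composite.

At k = 8: 8² + 8 + 13 = 85 = 5·17, which is composite.

k = 8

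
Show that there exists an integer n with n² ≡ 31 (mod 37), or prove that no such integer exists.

There is no such integer.

Apply Euler's criterion with the prime 37: 31 is a quadratic residue iff 31^18 ≡ 1 (mod 37), and a non-residue iff it is ≡ −1.
Repeated squaring mod 37: 31^2 = 961 ≡ 36; 31^4 ≡ 36² = 1296 ≡ 1; 31^8 ≡ 1² = 1 ≡ 1; 31^16 ≡ 1² = 1 ≡ 1.
Since 18 = 16 + 2, 31^18 ≡ 1 · 36; multiplying out mod 37: 1·36 = 36 ≡ 36. Thus 31^18 ≡ 36 ≡ −1 (mod 37).
The value −1 means 31 is a non-residue modulo 37, so n² ≡ 31 (mod 37) is impossible.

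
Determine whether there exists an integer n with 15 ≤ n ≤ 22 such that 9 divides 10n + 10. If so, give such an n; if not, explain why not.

n = 17 works, since 10·17 + 10 = 180 = 20·9.

n = 17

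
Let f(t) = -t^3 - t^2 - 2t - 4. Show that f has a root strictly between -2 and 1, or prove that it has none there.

f(-2) = 4 and f(1) = -8, which have opposite signs.
f is continuous everywhere (it is a polynomial), in particular on [-2, 1].
By the Intermediate Value Theorem f must vanish at some point of (-2, 1).

Yes, f has a root in the interval.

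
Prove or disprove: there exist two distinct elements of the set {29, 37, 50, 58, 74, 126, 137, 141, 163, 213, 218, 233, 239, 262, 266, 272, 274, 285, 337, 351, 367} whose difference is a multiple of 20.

37 and 137 are such a pair.

Reduce each element mod 20: 29↦9, 37↦17, 50↦10, 58↦18, 74↦14, 126↦6, 137↦17, 141↦1, 163↦3, 213↦13, 218↦18, 233↦13, 239↦19, 262↦2, 266↦6, 272↦12, 274↦14, 285↦5, 337↦17, 351↦11, 367↦7. The residue 17 repeats (at 37 and 137), and 137 − 37 = 100 = 5·20.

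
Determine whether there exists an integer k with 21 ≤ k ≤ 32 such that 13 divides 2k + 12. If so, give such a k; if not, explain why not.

At k = 21, 2·21 + 12 = 54 ≡ 2 (mod 13), and each step in k adds 2, giving residues 2, 4, 6, 8, 10, 12, 1, 3, 5, 7, 9, 11 for k = 21, 22, …, 32.
None is 0, so 13 never divides 2k + 12 on this range.

No, no such integer k in that range exists.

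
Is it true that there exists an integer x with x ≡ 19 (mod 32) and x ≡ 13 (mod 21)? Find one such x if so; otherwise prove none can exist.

x = 307

gcd(32, 21) = 1, so the Chinese Remainder Theorem guarantees exactly one residue class mod 672 satisfying both.
Write x = 19 + 32t and require 19 + 32t ≡ 13 (mod 21), i.e. 32t ≡ 15 (mod 21).
32 ≡ 11 (mod 21), so this reads 11t ≡ 15 (mod 21). Since 11·2 = 22 = 1·21 + 1, the inverse of 11 mod 21 is 2.
Multiplying by 2: t ≡ 2·15 = 30 ≡ 9 (mod 21).
Taking t = 9 gives x = 19 + 32·9 = 307.
Verify: 307 = 9·32 + 19 and 307 = 14·21 + 13. ✓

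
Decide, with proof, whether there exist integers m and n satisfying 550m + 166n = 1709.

No, no such integers exist.

gcd(550, 166) = 2, so every integer of the form 550m + 166n is a multiple of 2.
However 1709 leaves remainder 1 on division by 2.
Therefore 550m + 166n = 1709 has no solution in integers.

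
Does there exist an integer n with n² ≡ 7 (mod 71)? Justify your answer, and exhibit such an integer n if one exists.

No, no such integer exists.

Apply Euler's criterion with the prime 71: 7 is a quadratic residue iff 7^35 ≡ 1 (mod 71), and a non-residue iff it is ≡ −1.
Repeated squaring mod 71: 7^2 = 49 ≡ 49; 7^4 ≡ 49² = 2401 ≡ 58; 7^8 ≡ 58² = 3364 ≡ 27; 7^16 ≡ 27² = 729 ≡ 19; 7^32 ≡ 19² = 361 ≡ 6.
Since 35 = 32 + 2 + 1, 7^35 ≡ 6 · 49 · 7; multiplying out mod 71: 6·49 = 294 ≡ 10, then 10·7 = 70 ≡ 70. Thus 7^35 ≡ 70 ≡ −1 (mod 71).
The value −1 means 7 is a non-residue modulo 71, so n² ≡ 7 (mod 71) is impossible.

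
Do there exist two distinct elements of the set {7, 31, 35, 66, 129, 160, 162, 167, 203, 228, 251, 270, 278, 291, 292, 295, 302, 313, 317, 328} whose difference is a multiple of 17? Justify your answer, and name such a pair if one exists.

The pair (7, 160) works.

7 mod 17 = 7 and 160 mod 17 = 7, so 160 − 7 = 153 = 9·17.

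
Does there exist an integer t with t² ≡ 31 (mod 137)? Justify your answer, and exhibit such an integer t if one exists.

Apply Euler's criterion with the prime 137: 31 is a quadratic residue iff 31^68 ≡ 1 (mod 137), and a non-residue iff it is ≡ −1.
Squaring successively (mod 137): 31^2 = 961 ≡ 2; 31^4 ≡ 2² = 4 ≡ 4; 31^8 ≡ 4² = 16 ≡ 16; 31^16 ≡ 16² = 256 ≡ 119; 31^32 ≡ 119² = 14161 ≡ 50; 31^64 ≡ 50² = 2500 ≡ 34.
Since 68 = 64 + 4, 31^68 ≡ 34 · 4; multiplying out mod 137: 34·4 = 136 ≡ 136. Thus 31^68 ≡ 136 ≡ −1 (mod 137).
By Euler's criterion 31 is a quadratic non-residue mod 137: no t satisfies t² ≡ 31 (mod 137).

There is no such integer.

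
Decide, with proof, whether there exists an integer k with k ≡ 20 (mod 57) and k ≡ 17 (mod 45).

k = 647

Here gcd(57, 45) = 3, and both 20 and 17 leave remainder 2 mod 3, so the system is consistent.
Write k = 20 + 57t. Then 57t ≡ 17 − 20 ≡ 42 (mod 45); dividing through by 3 gives 19t ≡ 14 (mod 15).
19 ≡ 4 (mod 15), so this reads 4t ≡ 14 (mod 15). Invert 4 mod 15 by the Euclidean algorithm: 15 = 3·4 + 3, 4 = 1·3 + 1, 3 = 3·1 + 0; back-substituting, 1 = 4 − 1·3 = 4 − (15 − 3·4) = −15 + 4·4. Hence 4·4 ≡ 1, so 4⁻¹ ≡ 4 (mod 15).
Therefore t ≡ 4·14 = 56 ≡ 11 (mod 15).
Then k = 20 + 57·11 = 647.
Verify: 647 = 11·57 + 20 and 647 = 14·45 + 17. ✓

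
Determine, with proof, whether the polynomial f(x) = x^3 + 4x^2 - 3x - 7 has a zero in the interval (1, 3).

f(1) = -5 and f(3) = 47, which have opposite signs.
f is continuous everywhere (it is a polynomial), in particular on [1, 3].
By the Intermediate Value Theorem, f takes the value 0 somewhere in the open interval.

Yes, f has a root in the interval.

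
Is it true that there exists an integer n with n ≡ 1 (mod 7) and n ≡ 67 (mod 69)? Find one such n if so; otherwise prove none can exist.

gcd(7, 69) = 1, so the Chinese Remainder Theorem guarantees exactly one residue class mod 483 satisfying both.
Any solution of the first congruence is n = 1 + 7t; substituting into the second, 7t ≡ 67 − 1 ≡ 66 (mod 69).
Note 7·10 = 70 ≡ 1 (mod 69) (as 70 − 1 = 1·69), so 7⁻¹ ≡ 10.
Therefore t ≡ 10·66 = 660 ≡ 39 (mod 69).
Taking t = 39 gives n = 1 + 7·39 = 274.
Verify: 274 = 39·7 + 1 and 274 = 3·69 + 67. ✓

n = 274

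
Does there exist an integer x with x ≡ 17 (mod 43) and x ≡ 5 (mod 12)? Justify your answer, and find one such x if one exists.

gcd(43, 12) = 1, so the Chinese Remainder Theorem guarantees exactly one residue class mod 516 satisfying both.
Any solution of the first congruence is x = 17 + 43t; substituting into the second, 43t ≡ 5 − 17 ≡ 0 (mod 12).
43 ≡ 7 (mod 12), so this reads 7t ≡ 0 (mod 12). t = 0 satisfies this.
With t = 0: x = 17 + 43·0 = 17.
Indeed 17 ≡ 17 (mod 43) and 17 ≡ 5 (mod 12).

x = 17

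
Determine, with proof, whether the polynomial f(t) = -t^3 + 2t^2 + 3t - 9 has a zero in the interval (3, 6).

f(3) = -9 and f(6) = -135, both negative, so a sign-change argument is unavailable; we show f keeps this sign on the whole interval.
Shift to the endpoint 3: with t = 3 + u (0 < u < 3), one computes f(3 + u) = -u^3 - 7u^2 - 12u - 9.
All 4 nonzero coefficients of this polynomial in u are negative; hence for u > 0 the value is a sum of negative terms (the constant -9 among them).
Therefore f(t) < 0 throughout (3, 6), and f has no zero there.

No.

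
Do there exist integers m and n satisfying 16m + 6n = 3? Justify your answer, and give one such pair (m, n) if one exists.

There are no such integers.

gcd(16, 6) = 2, so every integer of the form 16m + 6n is a multiple of 2.
However 3 leaves remainder 1 on division by 2.
So the equation is unsolvable over ℤ.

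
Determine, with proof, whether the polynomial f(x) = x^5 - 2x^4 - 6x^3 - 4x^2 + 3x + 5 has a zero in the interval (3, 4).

Such a root exists.

f(3) = -103 and f(4) = 81, which have opposite signs.
As a polynomial, f is continuous on every closed interval.
By the Intermediate Value Theorem, f takes the value 0 somewhere in the open interval.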